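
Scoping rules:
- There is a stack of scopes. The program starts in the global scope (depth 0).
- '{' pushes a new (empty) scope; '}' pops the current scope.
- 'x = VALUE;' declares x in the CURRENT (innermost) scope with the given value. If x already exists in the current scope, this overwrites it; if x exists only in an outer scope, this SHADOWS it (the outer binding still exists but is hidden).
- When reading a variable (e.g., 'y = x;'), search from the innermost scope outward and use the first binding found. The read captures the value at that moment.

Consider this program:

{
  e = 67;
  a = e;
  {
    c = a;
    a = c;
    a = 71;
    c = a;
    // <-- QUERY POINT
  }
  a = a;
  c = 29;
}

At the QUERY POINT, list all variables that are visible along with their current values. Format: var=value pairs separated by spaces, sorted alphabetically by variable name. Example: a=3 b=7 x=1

Step 1: enter scope (depth=1)
Step 2: declare e=67 at depth 1
Step 3: declare a=(read e)=67 at depth 1
Step 4: enter scope (depth=2)
Step 5: declare c=(read a)=67 at depth 2
Step 6: declare a=(read c)=67 at depth 2
Step 7: declare a=71 at depth 2
Step 8: declare c=(read a)=71 at depth 2
Visible at query point: a=71 c=71 e=67

Answer: a=71 c=71 e=67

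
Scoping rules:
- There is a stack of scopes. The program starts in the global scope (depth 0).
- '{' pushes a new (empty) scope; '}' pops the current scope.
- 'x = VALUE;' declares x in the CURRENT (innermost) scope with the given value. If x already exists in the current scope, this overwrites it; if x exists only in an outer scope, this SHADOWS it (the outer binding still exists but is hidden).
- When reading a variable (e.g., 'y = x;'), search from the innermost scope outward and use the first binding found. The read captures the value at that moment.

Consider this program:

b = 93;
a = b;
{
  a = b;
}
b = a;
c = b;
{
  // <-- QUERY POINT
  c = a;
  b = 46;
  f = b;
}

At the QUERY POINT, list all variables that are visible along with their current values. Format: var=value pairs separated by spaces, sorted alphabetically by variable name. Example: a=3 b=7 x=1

Answer: a=93 b=93 c=93

Derivation:
Step 1: declare b=93 at depth 0
Step 2: declare a=(read b)=93 at depth 0
Step 3: enter scope (depth=1)
Step 4: declare a=(read b)=93 at depth 1
Step 5: exit scope (depth=0)
Step 6: declare b=(read a)=93 at depth 0
Step 7: declare c=(read b)=93 at depth 0
Step 8: enter scope (depth=1)
Visible at query point: a=93 b=93 c=93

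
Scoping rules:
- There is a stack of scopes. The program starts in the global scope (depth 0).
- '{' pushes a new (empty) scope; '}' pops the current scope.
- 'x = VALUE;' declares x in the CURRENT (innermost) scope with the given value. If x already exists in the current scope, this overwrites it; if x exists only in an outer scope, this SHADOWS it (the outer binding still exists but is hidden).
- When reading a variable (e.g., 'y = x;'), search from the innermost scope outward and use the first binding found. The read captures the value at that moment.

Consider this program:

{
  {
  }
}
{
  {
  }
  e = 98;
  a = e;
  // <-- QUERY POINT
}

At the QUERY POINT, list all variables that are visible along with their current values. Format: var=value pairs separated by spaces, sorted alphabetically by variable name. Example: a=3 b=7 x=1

Step 1: enter scope (depth=1)
Step 2: enter scope (depth=2)
Step 3: exit scope (depth=1)
Step 4: exit scope (depth=0)
Step 5: enter scope (depth=1)
Step 6: enter scope (depth=2)
Step 7: exit scope (depth=1)
Step 8: declare e=98 at depth 1
Step 9: declare a=(read e)=98 at depth 1
Visible at query point: a=98 e=98

Answer: a=98 e=98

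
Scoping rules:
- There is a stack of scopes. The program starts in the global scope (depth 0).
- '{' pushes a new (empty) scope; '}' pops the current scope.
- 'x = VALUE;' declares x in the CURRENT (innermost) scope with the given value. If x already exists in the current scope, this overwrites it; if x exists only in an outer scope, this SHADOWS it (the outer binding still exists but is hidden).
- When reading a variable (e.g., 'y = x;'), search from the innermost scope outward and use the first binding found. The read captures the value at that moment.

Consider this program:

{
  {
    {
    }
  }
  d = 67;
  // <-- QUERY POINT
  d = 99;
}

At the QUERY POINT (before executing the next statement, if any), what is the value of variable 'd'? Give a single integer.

Answer: 67

Derivation:
Step 1: enter scope (depth=1)
Step 2: enter scope (depth=2)
Step 3: enter scope (depth=3)
Step 4: exit scope (depth=2)
Step 5: exit scope (depth=1)
Step 6: declare d=67 at depth 1
Visible at query point: d=67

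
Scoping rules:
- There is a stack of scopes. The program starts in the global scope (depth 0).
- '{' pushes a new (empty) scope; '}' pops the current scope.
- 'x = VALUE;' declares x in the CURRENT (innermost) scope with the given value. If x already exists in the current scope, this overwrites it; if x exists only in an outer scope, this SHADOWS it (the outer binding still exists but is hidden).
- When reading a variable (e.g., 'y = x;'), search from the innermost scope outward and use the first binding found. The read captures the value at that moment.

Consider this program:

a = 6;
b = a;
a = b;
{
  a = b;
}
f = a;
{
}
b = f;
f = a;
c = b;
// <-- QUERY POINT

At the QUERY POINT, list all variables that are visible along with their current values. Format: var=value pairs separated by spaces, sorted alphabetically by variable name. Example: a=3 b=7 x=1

Step 1: declare a=6 at depth 0
Step 2: declare b=(read a)=6 at depth 0
Step 3: declare a=(read b)=6 at depth 0
Step 4: enter scope (depth=1)
Step 5: declare a=(read b)=6 at depth 1
Step 6: exit scope (depth=0)
Step 7: declare f=(read a)=6 at depth 0
Step 8: enter scope (depth=1)
Step 9: exit scope (depth=0)
Step 10: declare b=(read f)=6 at depth 0
Step 11: declare f=(read a)=6 at depth 0
Step 12: declare c=(read b)=6 at depth 0
Visible at query point: a=6 b=6 c=6 f=6

Answer: a=6 b=6 c=6 f=6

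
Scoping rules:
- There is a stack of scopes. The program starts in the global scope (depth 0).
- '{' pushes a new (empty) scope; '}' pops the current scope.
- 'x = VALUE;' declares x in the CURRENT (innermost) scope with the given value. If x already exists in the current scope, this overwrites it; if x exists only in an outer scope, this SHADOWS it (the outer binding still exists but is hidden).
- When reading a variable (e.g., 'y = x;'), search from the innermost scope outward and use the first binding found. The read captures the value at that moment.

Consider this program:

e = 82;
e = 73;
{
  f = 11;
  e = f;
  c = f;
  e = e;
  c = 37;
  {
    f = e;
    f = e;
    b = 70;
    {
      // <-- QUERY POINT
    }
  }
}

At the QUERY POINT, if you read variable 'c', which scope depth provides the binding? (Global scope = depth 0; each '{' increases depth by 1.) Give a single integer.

Step 1: declare e=82 at depth 0
Step 2: declare e=73 at depth 0
Step 3: enter scope (depth=1)
Step 4: declare f=11 at depth 1
Step 5: declare e=(read f)=11 at depth 1
Step 6: declare c=(read f)=11 at depth 1
Step 7: declare e=(read e)=11 at depth 1
Step 8: declare c=37 at depth 1
Step 9: enter scope (depth=2)
Step 10: declare f=(read e)=11 at depth 2
Step 11: declare f=(read e)=11 at depth 2
Step 12: declare b=70 at depth 2
Step 13: enter scope (depth=3)
Visible at query point: b=70 c=37 e=11 f=11

Answer: 1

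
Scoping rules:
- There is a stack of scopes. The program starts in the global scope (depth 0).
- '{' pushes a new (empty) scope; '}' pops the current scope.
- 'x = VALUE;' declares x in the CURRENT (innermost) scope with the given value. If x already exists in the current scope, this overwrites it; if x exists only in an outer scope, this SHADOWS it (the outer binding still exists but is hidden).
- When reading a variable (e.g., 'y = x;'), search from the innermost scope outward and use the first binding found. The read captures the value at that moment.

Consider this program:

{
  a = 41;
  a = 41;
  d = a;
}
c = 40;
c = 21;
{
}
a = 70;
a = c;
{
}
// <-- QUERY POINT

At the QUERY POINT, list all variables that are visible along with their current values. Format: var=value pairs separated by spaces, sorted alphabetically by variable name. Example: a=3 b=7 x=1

Step 1: enter scope (depth=1)
Step 2: declare a=41 at depth 1
Step 3: declare a=41 at depth 1
Step 4: declare d=(read a)=41 at depth 1
Step 5: exit scope (depth=0)
Step 6: declare c=40 at depth 0
Step 7: declare c=21 at depth 0
Step 8: enter scope (depth=1)
Step 9: exit scope (depth=0)
Step 10: declare a=70 at depth 0
Step 11: declare a=(read c)=21 at depth 0
Step 12: enter scope (depth=1)
Step 13: exit scope (depth=0)
Visible at query point: a=21 c=21

Answer: a=21 c=21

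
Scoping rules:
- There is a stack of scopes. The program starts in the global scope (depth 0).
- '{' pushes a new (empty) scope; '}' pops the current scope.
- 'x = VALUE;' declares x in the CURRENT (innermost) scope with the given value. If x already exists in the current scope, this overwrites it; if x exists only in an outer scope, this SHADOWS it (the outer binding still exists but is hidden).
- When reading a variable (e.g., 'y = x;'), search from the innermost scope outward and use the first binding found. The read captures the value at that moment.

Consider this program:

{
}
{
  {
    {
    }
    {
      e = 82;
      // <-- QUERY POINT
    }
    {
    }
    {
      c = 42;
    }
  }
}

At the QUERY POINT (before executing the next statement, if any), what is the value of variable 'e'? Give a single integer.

Answer: 82

Derivation:
Step 1: enter scope (depth=1)
Step 2: exit scope (depth=0)
Step 3: enter scope (depth=1)
Step 4: enter scope (depth=2)
Step 5: enter scope (depth=3)
Step 6: exit scope (depth=2)
Step 7: enter scope (depth=3)
Step 8: declare e=82 at depth 3
Visible at query point: e=82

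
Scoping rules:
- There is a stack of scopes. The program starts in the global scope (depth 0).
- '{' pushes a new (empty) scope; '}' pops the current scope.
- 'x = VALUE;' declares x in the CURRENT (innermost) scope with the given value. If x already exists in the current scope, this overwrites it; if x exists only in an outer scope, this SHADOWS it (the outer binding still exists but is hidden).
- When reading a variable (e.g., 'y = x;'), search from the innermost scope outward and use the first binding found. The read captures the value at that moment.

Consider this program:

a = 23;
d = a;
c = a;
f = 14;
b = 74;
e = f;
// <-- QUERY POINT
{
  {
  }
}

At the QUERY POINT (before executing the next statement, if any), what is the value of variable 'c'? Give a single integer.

Answer: 23

Derivation:
Step 1: declare a=23 at depth 0
Step 2: declare d=(read a)=23 at depth 0
Step 3: declare c=(read a)=23 at depth 0
Step 4: declare f=14 at depth 0
Step 5: declare b=74 at depth 0
Step 6: declare e=(read f)=14 at depth 0
Visible at query point: a=23 b=74 c=23 d=23 e=14 f=14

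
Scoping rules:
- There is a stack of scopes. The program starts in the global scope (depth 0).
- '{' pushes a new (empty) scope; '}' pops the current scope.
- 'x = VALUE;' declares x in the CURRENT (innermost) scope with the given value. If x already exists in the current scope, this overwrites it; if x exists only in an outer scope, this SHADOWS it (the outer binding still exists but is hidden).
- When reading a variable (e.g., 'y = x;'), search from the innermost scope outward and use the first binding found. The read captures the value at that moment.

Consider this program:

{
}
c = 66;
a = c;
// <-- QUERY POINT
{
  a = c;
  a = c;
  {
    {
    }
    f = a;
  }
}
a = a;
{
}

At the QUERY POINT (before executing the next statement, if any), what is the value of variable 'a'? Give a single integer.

Answer: 66

Derivation:
Step 1: enter scope (depth=1)
Step 2: exit scope (depth=0)
Step 3: declare c=66 at depth 0
Step 4: declare a=(read c)=66 at depth 0
Visible at query point: a=66 c=66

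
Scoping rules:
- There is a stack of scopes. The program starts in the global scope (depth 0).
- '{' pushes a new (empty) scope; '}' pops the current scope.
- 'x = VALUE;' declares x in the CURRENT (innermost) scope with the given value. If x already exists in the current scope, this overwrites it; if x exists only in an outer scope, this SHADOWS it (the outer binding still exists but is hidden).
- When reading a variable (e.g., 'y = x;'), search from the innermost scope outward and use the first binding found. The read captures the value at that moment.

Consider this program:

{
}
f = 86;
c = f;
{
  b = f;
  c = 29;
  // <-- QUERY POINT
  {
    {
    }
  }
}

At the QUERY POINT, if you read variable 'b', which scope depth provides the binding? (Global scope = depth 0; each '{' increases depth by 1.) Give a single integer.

Answer: 1

Derivation:
Step 1: enter scope (depth=1)
Step 2: exit scope (depth=0)
Step 3: declare f=86 at depth 0
Step 4: declare c=(read f)=86 at depth 0
Step 5: enter scope (depth=1)
Step 6: declare b=(read f)=86 at depth 1
Step 7: declare c=29 at depth 1
Visible at query point: b=86 c=29 f=86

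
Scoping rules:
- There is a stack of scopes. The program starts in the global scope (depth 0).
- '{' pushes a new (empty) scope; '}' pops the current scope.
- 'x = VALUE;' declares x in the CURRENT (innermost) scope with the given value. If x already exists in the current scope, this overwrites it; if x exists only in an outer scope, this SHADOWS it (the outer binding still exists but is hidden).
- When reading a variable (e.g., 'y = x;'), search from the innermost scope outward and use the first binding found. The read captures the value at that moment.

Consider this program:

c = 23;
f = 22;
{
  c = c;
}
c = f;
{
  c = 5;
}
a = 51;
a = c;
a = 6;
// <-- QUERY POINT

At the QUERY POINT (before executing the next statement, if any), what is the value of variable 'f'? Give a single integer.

Step 1: declare c=23 at depth 0
Step 2: declare f=22 at depth 0
Step 3: enter scope (depth=1)
Step 4: declare c=(read c)=23 at depth 1
Step 5: exit scope (depth=0)
Step 6: declare c=(read f)=22 at depth 0
Step 7: enter scope (depth=1)
Step 8: declare c=5 at depth 1
Step 9: exit scope (depth=0)
Step 10: declare a=51 at depth 0
Step 11: declare a=(read c)=22 at depth 0
Step 12: declare a=6 at depth 0
Visible at query point: a=6 c=22 f=22

Answer: 22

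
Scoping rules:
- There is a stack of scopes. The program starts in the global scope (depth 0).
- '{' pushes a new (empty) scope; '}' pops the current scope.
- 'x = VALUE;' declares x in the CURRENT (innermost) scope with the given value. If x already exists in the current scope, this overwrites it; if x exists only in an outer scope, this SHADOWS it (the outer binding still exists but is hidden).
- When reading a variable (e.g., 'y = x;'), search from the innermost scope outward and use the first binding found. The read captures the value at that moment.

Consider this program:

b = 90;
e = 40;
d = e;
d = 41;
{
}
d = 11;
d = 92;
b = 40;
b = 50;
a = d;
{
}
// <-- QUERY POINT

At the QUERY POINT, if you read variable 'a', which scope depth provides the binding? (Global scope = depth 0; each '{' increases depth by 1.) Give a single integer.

Step 1: declare b=90 at depth 0
Step 2: declare e=40 at depth 0
Step 3: declare d=(read e)=40 at depth 0
Step 4: declare d=41 at depth 0
Step 5: enter scope (depth=1)
Step 6: exit scope (depth=0)
Step 7: declare d=11 at depth 0
Step 8: declare d=92 at depth 0
Step 9: declare b=40 at depth 0
Step 10: declare b=50 at depth 0
Step 11: declare a=(read d)=92 at depth 0
Step 12: enter scope (depth=1)
Step 13: exit scope (depth=0)
Visible at query point: a=92 b=50 d=92 e=40

Answer: 0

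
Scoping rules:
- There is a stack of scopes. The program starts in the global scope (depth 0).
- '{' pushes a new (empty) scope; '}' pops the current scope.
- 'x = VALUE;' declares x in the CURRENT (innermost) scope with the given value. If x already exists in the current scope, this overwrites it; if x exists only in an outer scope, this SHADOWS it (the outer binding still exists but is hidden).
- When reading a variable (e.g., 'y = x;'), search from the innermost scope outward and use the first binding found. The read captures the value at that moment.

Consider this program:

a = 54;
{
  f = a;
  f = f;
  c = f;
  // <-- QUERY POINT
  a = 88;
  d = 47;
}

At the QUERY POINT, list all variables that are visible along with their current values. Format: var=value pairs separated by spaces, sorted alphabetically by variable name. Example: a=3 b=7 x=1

Step 1: declare a=54 at depth 0
Step 2: enter scope (depth=1)
Step 3: declare f=(read a)=54 at depth 1
Step 4: declare f=(read f)=54 at depth 1
Step 5: declare c=(read f)=54 at depth 1
Visible at query point: a=54 c=54 f=54

Answer: a=54 c=54 f=54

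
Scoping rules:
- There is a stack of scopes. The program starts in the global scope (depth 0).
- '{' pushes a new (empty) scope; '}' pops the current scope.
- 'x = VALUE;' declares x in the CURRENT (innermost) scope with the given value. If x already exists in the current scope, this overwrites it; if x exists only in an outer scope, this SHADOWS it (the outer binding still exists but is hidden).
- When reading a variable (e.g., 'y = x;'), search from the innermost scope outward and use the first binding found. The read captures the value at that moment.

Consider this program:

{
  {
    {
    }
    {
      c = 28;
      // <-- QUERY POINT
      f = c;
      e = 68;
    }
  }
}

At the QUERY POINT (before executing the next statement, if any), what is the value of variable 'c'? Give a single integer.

Answer: 28

Derivation:
Step 1: enter scope (depth=1)
Step 2: enter scope (depth=2)
Step 3: enter scope (depth=3)
Step 4: exit scope (depth=2)
Step 5: enter scope (depth=3)
Step 6: declare c=28 at depth 3
Visible at query point: c=28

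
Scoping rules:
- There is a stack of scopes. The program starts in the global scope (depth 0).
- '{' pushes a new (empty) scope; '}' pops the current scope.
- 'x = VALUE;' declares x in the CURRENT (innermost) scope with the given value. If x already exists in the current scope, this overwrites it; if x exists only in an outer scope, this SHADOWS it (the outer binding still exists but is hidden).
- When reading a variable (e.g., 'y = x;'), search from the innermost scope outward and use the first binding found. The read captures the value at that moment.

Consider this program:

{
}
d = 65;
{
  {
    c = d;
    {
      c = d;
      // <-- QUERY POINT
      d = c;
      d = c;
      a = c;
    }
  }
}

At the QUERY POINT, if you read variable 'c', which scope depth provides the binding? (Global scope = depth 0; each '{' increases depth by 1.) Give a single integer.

Step 1: enter scope (depth=1)
Step 2: exit scope (depth=0)
Step 3: declare d=65 at depth 0
Step 4: enter scope (depth=1)
Step 5: enter scope (depth=2)
Step 6: declare c=(read d)=65 at depth 2
Step 7: enter scope (depth=3)
Step 8: declare c=(read d)=65 at depth 3
Visible at query point: c=65 d=65

Answer: 3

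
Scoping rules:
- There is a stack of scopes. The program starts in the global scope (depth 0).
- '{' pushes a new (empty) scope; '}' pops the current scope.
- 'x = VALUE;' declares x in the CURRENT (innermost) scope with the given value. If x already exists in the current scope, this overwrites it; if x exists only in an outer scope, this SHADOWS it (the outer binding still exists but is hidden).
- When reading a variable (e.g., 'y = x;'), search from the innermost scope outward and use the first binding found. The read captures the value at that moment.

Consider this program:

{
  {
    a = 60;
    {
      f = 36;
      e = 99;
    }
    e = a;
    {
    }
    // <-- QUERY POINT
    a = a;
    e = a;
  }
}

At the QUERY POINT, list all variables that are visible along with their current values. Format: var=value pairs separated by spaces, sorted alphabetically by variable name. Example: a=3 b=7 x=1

Answer: a=60 e=60

Derivation:
Step 1: enter scope (depth=1)
Step 2: enter scope (depth=2)
Step 3: declare a=60 at depth 2
Step 4: enter scope (depth=3)
Step 5: declare f=36 at depth 3
Step 6: declare e=99 at depth 3
Step 7: exit scope (depth=2)
Step 8: declare e=(read a)=60 at depth 2
Step 9: enter scope (depth=3)
Step 10: exit scope (depth=2)
Visible at query point: a=60 e=60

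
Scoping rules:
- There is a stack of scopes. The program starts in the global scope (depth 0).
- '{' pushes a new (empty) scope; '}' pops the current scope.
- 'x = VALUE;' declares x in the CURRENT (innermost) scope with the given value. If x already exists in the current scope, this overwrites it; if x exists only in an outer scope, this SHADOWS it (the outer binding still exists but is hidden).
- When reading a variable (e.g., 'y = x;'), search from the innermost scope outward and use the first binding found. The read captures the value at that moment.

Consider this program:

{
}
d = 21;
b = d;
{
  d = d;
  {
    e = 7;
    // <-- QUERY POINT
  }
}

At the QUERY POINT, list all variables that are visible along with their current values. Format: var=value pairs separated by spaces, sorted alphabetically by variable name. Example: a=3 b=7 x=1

Step 1: enter scope (depth=1)
Step 2: exit scope (depth=0)
Step 3: declare d=21 at depth 0
Step 4: declare b=(read d)=21 at depth 0
Step 5: enter scope (depth=1)
Step 6: declare d=(read d)=21 at depth 1
Step 7: enter scope (depth=2)
Step 8: declare e=7 at depth 2
Visible at query point: b=21 d=21 e=7

Answer: b=21 d=21 e=7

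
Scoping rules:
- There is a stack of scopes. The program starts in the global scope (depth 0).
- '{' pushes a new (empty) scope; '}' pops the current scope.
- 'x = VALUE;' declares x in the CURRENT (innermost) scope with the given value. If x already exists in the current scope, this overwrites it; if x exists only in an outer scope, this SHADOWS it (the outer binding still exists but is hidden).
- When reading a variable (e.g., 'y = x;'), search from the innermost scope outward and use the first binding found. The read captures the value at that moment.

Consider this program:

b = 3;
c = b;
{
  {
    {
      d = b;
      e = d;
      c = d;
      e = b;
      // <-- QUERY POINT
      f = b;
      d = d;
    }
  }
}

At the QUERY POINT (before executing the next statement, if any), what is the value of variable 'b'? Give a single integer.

Answer: 3

Derivation:
Step 1: declare b=3 at depth 0
Step 2: declare c=(read b)=3 at depth 0
Step 3: enter scope (depth=1)
Step 4: enter scope (depth=2)
Step 5: enter scope (depth=3)
Step 6: declare d=(read b)=3 at depth 3
Step 7: declare e=(read d)=3 at depth 3
Step 8: declare c=(read d)=3 at depth 3
Step 9: declare e=(read b)=3 at depth 3
Visible at query point: b=3 c=3 d=3 e=3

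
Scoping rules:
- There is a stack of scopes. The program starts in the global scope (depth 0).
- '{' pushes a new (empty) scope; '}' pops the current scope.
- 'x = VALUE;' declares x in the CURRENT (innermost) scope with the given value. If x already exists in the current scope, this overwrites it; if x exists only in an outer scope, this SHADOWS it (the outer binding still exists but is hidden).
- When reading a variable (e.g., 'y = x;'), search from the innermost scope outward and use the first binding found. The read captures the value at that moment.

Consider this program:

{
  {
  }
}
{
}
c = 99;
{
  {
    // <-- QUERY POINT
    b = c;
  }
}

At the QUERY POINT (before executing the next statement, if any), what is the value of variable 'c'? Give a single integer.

Step 1: enter scope (depth=1)
Step 2: enter scope (depth=2)
Step 3: exit scope (depth=1)
Step 4: exit scope (depth=0)
Step 5: enter scope (depth=1)
Step 6: exit scope (depth=0)
Step 7: declare c=99 at depth 0
Step 8: enter scope (depth=1)
Step 9: enter scope (depth=2)
Visible at query point: c=99

Answer: 99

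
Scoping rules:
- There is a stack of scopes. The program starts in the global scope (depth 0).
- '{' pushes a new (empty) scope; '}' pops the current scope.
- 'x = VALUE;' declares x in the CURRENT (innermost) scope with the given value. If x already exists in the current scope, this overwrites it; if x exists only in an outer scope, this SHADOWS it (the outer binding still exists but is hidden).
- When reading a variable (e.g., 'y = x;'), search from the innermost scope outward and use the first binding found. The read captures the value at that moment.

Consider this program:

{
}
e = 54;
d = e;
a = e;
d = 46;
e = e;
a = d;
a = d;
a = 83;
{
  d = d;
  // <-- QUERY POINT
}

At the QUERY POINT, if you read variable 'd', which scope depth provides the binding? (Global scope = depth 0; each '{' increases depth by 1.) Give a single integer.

Step 1: enter scope (depth=1)
Step 2: exit scope (depth=0)
Step 3: declare e=54 at depth 0
Step 4: declare d=(read e)=54 at depth 0
Step 5: declare a=(read e)=54 at depth 0
Step 6: declare d=46 at depth 0
Step 7: declare e=(read e)=54 at depth 0
Step 8: declare a=(read d)=46 at depth 0
Step 9: declare a=(read d)=46 at depth 0
Step 10: declare a=83 at depth 0
Step 11: enter scope (depth=1)
Step 12: declare d=(read d)=46 at depth 1
Visible at query point: a=83 d=46 e=54

Answer: 1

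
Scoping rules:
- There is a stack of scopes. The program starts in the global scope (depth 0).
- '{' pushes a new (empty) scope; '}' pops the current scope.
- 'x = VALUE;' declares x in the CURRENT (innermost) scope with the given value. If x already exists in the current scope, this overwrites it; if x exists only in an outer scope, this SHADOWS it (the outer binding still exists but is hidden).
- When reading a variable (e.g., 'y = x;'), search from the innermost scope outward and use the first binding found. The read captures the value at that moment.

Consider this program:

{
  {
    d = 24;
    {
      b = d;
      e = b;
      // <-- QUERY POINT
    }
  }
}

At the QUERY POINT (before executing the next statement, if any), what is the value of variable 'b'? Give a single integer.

Step 1: enter scope (depth=1)
Step 2: enter scope (depth=2)
Step 3: declare d=24 at depth 2
Step 4: enter scope (depth=3)
Step 5: declare b=(read d)=24 at depth 3
Step 6: declare e=(read b)=24 at depth 3
Visible at query point: b=24 d=24 e=24

Answer: 24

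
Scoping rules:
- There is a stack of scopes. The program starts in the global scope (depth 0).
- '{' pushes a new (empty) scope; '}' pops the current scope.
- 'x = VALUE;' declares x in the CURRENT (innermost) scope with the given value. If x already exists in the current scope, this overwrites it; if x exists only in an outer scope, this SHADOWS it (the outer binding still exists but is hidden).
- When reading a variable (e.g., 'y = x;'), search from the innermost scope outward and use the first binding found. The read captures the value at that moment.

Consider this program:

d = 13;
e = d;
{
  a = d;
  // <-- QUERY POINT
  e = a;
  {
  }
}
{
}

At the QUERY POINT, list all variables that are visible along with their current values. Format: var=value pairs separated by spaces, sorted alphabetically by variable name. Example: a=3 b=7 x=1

Answer: a=13 d=13 e=13

Derivation:
Step 1: declare d=13 at depth 0
Step 2: declare e=(read d)=13 at depth 0
Step 3: enter scope (depth=1)
Step 4: declare a=(read d)=13 at depth 1
Visible at query point: a=13 d=13 e=13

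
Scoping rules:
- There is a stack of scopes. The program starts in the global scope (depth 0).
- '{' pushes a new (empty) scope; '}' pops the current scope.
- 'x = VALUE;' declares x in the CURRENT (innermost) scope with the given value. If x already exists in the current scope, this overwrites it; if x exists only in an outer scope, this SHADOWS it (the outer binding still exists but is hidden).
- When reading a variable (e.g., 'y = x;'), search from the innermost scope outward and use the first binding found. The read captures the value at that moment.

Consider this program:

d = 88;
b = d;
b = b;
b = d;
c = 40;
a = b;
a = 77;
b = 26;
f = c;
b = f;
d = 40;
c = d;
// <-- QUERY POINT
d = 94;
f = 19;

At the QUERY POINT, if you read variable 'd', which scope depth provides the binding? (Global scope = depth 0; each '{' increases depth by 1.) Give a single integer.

Answer: 0

Derivation:
Step 1: declare d=88 at depth 0
Step 2: declare b=(read d)=88 at depth 0
Step 3: declare b=(read b)=88 at depth 0
Step 4: declare b=(read d)=88 at depth 0
Step 5: declare c=40 at depth 0
Step 6: declare a=(read b)=88 at depth 0
Step 7: declare a=77 at depth 0
Step 8: declare b=26 at depth 0
Step 9: declare f=(read c)=40 at depth 0
Step 10: declare b=(read f)=40 at depth 0
Step 11: declare d=40 at depth 0
Step 12: declare c=(read d)=40 at depth 0
Visible at query point: a=77 b=40 c=40 d=40 f=40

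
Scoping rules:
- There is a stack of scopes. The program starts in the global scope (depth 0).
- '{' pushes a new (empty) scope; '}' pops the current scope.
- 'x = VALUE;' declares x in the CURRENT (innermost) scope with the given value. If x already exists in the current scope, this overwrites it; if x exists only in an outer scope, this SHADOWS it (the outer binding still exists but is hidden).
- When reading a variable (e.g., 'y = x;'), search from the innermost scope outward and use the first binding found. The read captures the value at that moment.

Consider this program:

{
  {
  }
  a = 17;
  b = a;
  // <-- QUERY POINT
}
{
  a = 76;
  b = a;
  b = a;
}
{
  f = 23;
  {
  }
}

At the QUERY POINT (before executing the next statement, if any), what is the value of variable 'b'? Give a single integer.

Step 1: enter scope (depth=1)
Step 2: enter scope (depth=2)
Step 3: exit scope (depth=1)
Step 4: declare a=17 at depth 1
Step 5: declare b=(read a)=17 at depth 1
Visible at query point: a=17 b=17

Answer: 17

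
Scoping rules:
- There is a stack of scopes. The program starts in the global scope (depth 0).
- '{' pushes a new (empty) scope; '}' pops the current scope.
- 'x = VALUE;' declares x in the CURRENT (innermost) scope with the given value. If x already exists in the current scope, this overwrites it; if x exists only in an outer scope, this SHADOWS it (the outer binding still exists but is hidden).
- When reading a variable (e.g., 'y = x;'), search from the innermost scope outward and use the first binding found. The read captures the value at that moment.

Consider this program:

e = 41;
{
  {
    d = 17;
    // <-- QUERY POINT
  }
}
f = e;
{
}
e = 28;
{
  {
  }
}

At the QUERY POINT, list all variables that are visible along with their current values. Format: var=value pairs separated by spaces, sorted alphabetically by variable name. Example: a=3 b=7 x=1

Step 1: declare e=41 at depth 0
Step 2: enter scope (depth=1)
Step 3: enter scope (depth=2)
Step 4: declare d=17 at depth 2
Visible at query point: d=17 e=41

Answer: d=17 e=41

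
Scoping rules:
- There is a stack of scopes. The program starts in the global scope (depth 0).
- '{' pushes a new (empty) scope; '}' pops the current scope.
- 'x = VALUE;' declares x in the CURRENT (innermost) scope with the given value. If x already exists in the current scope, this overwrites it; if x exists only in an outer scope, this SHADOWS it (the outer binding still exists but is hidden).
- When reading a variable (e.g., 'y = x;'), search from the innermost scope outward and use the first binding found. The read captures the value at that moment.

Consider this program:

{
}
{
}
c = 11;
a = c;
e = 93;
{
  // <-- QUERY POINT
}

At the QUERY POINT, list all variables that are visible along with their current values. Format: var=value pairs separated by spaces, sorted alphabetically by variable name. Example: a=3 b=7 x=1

Step 1: enter scope (depth=1)
Step 2: exit scope (depth=0)
Step 3: enter scope (depth=1)
Step 4: exit scope (depth=0)
Step 5: declare c=11 at depth 0
Step 6: declare a=(read c)=11 at depth 0
Step 7: declare e=93 at depth 0
Step 8: enter scope (depth=1)
Visible at query point: a=11 c=11 e=93

Answer: a=11 c=11 e=93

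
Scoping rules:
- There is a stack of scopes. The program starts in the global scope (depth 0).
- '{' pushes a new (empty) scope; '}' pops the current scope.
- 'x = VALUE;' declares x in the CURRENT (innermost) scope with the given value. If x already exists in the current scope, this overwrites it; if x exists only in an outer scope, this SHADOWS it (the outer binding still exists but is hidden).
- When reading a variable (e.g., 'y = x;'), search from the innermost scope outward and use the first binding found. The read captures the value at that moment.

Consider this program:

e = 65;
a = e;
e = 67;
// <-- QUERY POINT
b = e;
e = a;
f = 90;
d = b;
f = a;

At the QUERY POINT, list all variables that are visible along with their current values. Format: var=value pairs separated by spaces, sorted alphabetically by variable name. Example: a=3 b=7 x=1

Answer: a=65 e=67

Derivation:
Step 1: declare e=65 at depth 0
Step 2: declare a=(read e)=65 at depth 0
Step 3: declare e=67 at depth 0
Visible at query point: a=65 e=67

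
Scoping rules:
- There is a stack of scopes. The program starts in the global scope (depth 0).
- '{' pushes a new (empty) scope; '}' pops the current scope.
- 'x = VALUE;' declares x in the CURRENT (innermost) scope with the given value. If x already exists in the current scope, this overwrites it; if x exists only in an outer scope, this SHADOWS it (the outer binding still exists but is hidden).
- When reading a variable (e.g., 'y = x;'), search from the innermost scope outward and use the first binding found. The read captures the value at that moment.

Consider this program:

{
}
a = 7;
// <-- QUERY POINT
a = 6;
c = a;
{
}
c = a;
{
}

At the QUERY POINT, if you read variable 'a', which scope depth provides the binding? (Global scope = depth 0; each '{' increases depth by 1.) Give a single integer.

Answer: 0

Derivation:
Step 1: enter scope (depth=1)
Step 2: exit scope (depth=0)
Step 3: declare a=7 at depth 0
Visible at query point: a=7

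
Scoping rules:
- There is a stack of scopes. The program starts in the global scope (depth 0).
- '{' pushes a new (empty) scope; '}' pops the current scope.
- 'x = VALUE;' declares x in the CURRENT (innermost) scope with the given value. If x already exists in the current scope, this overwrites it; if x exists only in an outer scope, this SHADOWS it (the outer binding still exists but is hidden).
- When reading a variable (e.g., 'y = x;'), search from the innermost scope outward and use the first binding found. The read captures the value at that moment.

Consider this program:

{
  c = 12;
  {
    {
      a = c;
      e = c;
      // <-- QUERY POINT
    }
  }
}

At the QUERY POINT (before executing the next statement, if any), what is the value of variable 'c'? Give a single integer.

Answer: 12

Derivation:
Step 1: enter scope (depth=1)
Step 2: declare c=12 at depth 1
Step 3: enter scope (depth=2)
Step 4: enter scope (depth=3)
Step 5: declare a=(read c)=12 at depth 3
Step 6: declare e=(read c)=12 at depth 3
Visible at query point: a=12 c=12 e=12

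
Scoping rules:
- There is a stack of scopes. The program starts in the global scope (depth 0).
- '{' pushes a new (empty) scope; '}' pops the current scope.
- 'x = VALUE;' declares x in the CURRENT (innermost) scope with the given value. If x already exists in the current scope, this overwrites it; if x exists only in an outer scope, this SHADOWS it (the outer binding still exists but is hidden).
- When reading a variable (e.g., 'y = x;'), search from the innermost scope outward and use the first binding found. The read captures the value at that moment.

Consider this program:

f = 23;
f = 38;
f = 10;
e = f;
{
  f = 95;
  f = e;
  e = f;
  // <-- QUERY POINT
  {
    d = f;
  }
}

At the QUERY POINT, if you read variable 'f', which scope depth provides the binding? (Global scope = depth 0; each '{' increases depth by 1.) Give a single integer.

Answer: 1

Derivation:
Step 1: declare f=23 at depth 0
Step 2: declare f=38 at depth 0
Step 3: declare f=10 at depth 0
Step 4: declare e=(read f)=10 at depth 0
Step 5: enter scope (depth=1)
Step 6: declare f=95 at depth 1
Step 7: declare f=(read e)=10 at depth 1
Step 8: declare e=(read f)=10 at depth 1
Visible at query point: e=10 f=10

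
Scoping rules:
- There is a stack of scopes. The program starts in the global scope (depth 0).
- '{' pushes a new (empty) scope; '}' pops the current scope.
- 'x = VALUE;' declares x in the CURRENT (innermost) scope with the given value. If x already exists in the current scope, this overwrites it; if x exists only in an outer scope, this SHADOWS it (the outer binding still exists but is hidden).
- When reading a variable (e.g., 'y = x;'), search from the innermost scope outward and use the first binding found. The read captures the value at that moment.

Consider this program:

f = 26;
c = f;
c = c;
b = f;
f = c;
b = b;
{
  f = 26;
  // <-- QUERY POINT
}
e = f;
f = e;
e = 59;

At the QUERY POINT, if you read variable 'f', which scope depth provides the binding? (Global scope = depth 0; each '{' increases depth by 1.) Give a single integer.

Step 1: declare f=26 at depth 0
Step 2: declare c=(read f)=26 at depth 0
Step 3: declare c=(read c)=26 at depth 0
Step 4: declare b=(read f)=26 at depth 0
Step 5: declare f=(read c)=26 at depth 0
Step 6: declare b=(read b)=26 at depth 0
Step 7: enter scope (depth=1)
Step 8: declare f=26 at depth 1
Visible at query point: b=26 c=26 f=26

Answer: 1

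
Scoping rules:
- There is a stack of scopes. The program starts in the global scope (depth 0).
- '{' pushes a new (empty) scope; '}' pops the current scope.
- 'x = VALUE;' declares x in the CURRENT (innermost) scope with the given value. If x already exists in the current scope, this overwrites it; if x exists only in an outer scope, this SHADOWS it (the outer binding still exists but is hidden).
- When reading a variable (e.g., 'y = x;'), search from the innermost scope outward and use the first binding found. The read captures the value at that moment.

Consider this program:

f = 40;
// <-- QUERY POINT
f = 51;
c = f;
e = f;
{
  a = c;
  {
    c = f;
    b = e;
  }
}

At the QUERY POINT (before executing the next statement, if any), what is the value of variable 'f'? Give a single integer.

Step 1: declare f=40 at depth 0
Visible at query point: f=40

Answer: 40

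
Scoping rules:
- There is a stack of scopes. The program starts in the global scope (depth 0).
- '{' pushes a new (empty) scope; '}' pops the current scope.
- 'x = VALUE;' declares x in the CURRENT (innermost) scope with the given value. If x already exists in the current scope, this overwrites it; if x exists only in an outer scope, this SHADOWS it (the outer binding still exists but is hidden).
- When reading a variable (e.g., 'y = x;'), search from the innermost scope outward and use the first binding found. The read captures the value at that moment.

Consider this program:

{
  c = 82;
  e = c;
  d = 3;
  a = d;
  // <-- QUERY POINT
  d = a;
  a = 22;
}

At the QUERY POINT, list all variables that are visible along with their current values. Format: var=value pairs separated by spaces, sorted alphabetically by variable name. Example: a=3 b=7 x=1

Answer: a=3 c=82 d=3 e=82

Derivation:
Step 1: enter scope (depth=1)
Step 2: declare c=82 at depth 1
Step 3: declare e=(read c)=82 at depth 1
Step 4: declare d=3 at depth 1
Step 5: declare a=(read d)=3 at depth 1
Visible at query point: a=3 c=82 d=3 e=82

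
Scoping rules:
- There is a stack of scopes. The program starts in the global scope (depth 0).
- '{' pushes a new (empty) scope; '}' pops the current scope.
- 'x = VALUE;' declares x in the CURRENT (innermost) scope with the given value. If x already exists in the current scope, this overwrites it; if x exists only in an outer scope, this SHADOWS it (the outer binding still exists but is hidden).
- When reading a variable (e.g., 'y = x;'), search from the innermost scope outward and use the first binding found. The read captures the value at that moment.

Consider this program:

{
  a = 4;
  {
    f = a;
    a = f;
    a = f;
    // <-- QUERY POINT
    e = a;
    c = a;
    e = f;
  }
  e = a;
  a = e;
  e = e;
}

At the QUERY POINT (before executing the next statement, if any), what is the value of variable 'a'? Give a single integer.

Step 1: enter scope (depth=1)
Step 2: declare a=4 at depth 1
Step 3: enter scope (depth=2)
Step 4: declare f=(read a)=4 at depth 2
Step 5: declare a=(read f)=4 at depth 2
Step 6: declare a=(read f)=4 at depth 2
Visible at query point: a=4 f=4

Answer: 4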